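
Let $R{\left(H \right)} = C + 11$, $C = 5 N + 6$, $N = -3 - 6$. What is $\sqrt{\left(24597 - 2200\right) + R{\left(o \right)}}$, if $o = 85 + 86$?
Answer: $\sqrt{22369} \approx 149.56$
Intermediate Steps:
$N = -9$ ($N = -3 - 6 = -9$)
$o = 171$
$C = -39$ ($C = 5 \left(-9\right) + 6 = -45 + 6 = -39$)
$R{\left(H \right)} = -28$ ($R{\left(H \right)} = -39 + 11 = -28$)
$\sqrt{\left(24597 - 2200\right) + R{\left(o \right)}} = \sqrt{\left(24597 - 2200\right) - 28} = \sqrt{22397 - 28} = \sqrt{22369}$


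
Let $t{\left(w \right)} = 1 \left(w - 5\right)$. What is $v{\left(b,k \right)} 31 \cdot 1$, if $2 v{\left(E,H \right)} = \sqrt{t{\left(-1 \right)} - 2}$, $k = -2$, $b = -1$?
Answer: $31 i \sqrt{2} \approx 43.841 i$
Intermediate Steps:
$t{\left(w \right)} = -5 + w$ ($t{\left(w \right)} = 1 \left(-5 + w\right) = -5 + w$)
$v{\left(E,H \right)} = i \sqrt{2}$ ($v{\left(E,H \right)} = \frac{\sqrt{\left(-5 - 1\right) - 2}}{2} = \frac{\sqrt{-6 - 2}}{2} = \frac{\sqrt{-8}}{2} = \frac{2 i \sqrt{2}}{2} = i \sqrt{2}$)
$v{\left(b,k \right)} 31 \cdot 1 = i \sqrt{2} \cdot 31 \cdot 1 = 31 i \sqrt{2} \cdot 1 = 31 i \sqrt{2}$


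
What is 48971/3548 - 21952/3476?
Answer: 23084375/3083212 ≈ 7.4871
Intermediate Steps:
48971/3548 - 21952/3476 = 48971*(1/3548) - 21952*1/3476 = 48971/3548 - 5488/869 = 23084375/3083212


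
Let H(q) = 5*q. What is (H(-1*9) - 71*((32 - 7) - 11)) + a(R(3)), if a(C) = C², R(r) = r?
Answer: -1030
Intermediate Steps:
(H(-1*9) - 71*((32 - 7) - 11)) + a(R(3)) = (5*(-1*9) - 71*((32 - 7) - 11)) + 3² = (5*(-9) - 71*(25 - 11)) + 9 = (-45 - 71*14) + 9 = (-45 - 994) + 9 = -1039 + 9 = -1030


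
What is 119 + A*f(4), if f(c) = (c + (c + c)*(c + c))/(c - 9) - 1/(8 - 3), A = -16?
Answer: 1699/5 ≈ 339.80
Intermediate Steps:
f(c) = -⅕ + (c + 4*c²)/(-9 + c) (f(c) = (c + (2*c)*(2*c))/(-9 + c) - 1/5 = (c + 4*c²)/(-9 + c) - 1*⅕ = (c + 4*c²)/(-9 + c) - ⅕ = -⅕ + (c + 4*c²)/(-9 + c))
119 + A*f(4) = 119 - 16*(9 + 4*4 + 20*4²)/(5*(-9 + 4)) = 119 - 16*(9 + 16 + 20*16)/(5*(-5)) = 119 - 16*(-1)*(9 + 16 + 320)/(5*5) = 119 - 16*(-1)*345/(5*5) = 119 - 16*(-69/5) = 119 + 1104/5 = 1699/5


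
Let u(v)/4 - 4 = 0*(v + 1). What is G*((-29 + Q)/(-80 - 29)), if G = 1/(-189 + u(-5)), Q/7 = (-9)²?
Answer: 538/18857 ≈ 0.028531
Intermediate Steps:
Q = 567 (Q = 7*(-9)² = 7*81 = 567)
u(v) = 16 (u(v) = 16 + 4*(0*(v + 1)) = 16 + 4*(0*(1 + v)) = 16 + 4*0 = 16 + 0 = 16)
G = -1/173 (G = 1/(-189 + 16) = 1/(-173) = -1/173 ≈ -0.0057803)
G*((-29 + Q)/(-80 - 29)) = -(-29 + 567)/(173*(-80 - 29)) = -538/(173*(-109)) = -538*(-1)/(173*109) = -1/173*(-538/109) = 538/18857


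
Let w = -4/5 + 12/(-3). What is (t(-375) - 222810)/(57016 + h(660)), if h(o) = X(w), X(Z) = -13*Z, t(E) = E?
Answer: -1115925/285392 ≈ -3.9101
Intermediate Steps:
w = -24/5 (w = -4*⅕ + 12*(-⅓) = -⅘ - 4 = -24/5 ≈ -4.8000)
h(o) = 312/5 (h(o) = -13*(-24/5) = 312/5)
(t(-375) - 222810)/(57016 + h(660)) = (-375 - 222810)/(57016 + 312/5) = -223185/285392/5 = -223185*5/285392 = -1115925/285392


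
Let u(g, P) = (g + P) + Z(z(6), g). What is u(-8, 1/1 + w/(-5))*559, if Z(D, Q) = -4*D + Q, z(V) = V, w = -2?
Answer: -107887/5 ≈ -21577.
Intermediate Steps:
Z(D, Q) = Q - 4*D
u(g, P) = -24 + P + 2*g (u(g, P) = (g + P) + (g - 4*6) = (P + g) + (g - 24) = (P + g) + (-24 + g) = -24 + P + 2*g)
u(-8, 1/1 + w/(-5))*559 = (-24 + (1/1 - 2/(-5)) + 2*(-8))*559 = (-24 + (1*1 - 2*(-⅕)) - 16)*559 = (-24 + (1 + ⅖) - 16)*559 = (-24 + 7/5 - 16)*559 = -193/5*559 = -107887/5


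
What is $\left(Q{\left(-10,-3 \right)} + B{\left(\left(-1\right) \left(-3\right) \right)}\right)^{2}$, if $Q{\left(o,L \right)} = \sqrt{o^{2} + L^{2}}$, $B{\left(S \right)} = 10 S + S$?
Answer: $\left(33 + \sqrt{109}\right)^{2} \approx 1887.1$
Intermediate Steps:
$B{\left(S \right)} = 11 S$
$Q{\left(o,L \right)} = \sqrt{L^{2} + o^{2}}$
$\left(Q{\left(-10,-3 \right)} + B{\left(\left(-1\right) \left(-3\right) \right)}\right)^{2} = \left(\sqrt{\left(-3\right)^{2} + \left(-10\right)^{2}} + 11 \left(\left(-1\right) \left(-3\right)\right)\right)^{2} = \left(\sqrt{9 + 100} + 11 \cdot 3\right)^{2} = \left(\sqrt{109} + 33\right)^{2} = \left(33 + \sqrt{109}\right)^{2}$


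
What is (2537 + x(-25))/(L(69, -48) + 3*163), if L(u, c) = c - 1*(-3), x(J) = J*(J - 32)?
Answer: 1981/222 ≈ 8.9234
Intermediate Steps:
x(J) = J*(-32 + J)
L(u, c) = 3 + c (L(u, c) = c + 3 = 3 + c)
(2537 + x(-25))/(L(69, -48) + 3*163) = (2537 - 25*(-32 - 25))/((3 - 48) + 3*163) = (2537 - 25*(-57))/(-45 + 489) = (2537 + 1425)/444 = 3962*(1/444) = 1981/222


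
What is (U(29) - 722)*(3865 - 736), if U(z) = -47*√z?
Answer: -2259138 - 147063*√29 ≈ -3.0511e+6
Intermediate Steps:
(U(29) - 722)*(3865 - 736) = (-47*√29 - 722)*(3865 - 736) = (-722 - 47*√29)*3129 = -2259138 - 147063*√29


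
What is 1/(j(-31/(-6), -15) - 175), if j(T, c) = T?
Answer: -6/1019 ≈ -0.0058881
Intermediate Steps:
1/(j(-31/(-6), -15) - 175) = 1/(-31/(-6) - 175) = 1/(-31*(-⅙) - 175) = 1/(31/6 - 175) = 1/(-1019/6) = -6/1019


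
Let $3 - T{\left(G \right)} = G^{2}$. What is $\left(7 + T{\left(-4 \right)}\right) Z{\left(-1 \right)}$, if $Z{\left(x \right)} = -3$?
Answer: $18$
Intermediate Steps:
$T{\left(G \right)} = 3 - G^{2}$
$\left(7 + T{\left(-4 \right)}\right) Z{\left(-1 \right)} = \left(7 + \left(3 - \left(-4\right)^{2}\right)\right) \left(-3\right) = \left(7 + \left(3 - 16\right)\right) \left(-3\right) = \left(7 - 13\right) \left(-3\right) = \left(-6\right) \left(-3\right) = 18$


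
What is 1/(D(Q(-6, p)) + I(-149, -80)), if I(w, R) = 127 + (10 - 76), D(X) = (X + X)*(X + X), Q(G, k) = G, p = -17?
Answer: 1/205 ≈ 0.0048781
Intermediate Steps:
D(X) = 4*X² (D(X) = (2*X)*(2*X) = 4*X²)
I(w, R) = 61 (I(w, R) = 127 - 66 = 61)
1/(D(Q(-6, p)) + I(-149, -80)) = 1/(4*(-6)² + 61) = 1/(4*36 + 61) = 1/(144 + 61) = 1/205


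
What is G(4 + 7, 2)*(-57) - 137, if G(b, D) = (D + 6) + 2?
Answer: -707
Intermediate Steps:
G(b, D) = 8 + D (G(b, D) = (6 + D) + 2 = 8 + D)
G(4 + 7, 2)*(-57) - 137 = (8 + 2)*(-57) - 137 = 10*(-57) - 137 = -570 - 137 = -707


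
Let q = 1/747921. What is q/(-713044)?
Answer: -1/533300581524 ≈ -1.8751e-12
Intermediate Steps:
q = 1/747921 ≈ 1.3370e-6
q/(-713044) = (1/747921)/(-713044) = (1/747921)*(-1/713044) = -1/533300581524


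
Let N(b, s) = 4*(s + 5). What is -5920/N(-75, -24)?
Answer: 1480/19 ≈ 77.895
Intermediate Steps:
N(b, s) = 20 + 4*s (N(b, s) = 4*(5 + s) = 20 + 4*s)
-5920/N(-75, -24) = -5920/(20 + 4*(-24)) = -5920/(20 - 96) = -5920/(-76) = -5920*(-1/76) = 1480/19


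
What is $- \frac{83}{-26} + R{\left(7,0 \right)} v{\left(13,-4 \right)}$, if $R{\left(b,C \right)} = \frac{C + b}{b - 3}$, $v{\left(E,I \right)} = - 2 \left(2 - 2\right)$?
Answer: $\frac{83}{26} \approx 3.1923$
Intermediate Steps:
$v{\left(E,I \right)} = 0$ ($v{\left(E,I \right)} = \left(-2\right) 0 = 0$)
$R{\left(b,C \right)} = \frac{C + b}{-3 + b}$
$- \frac{83}{-26} + R{\left(7,0 \right)} v{\left(13,-4 \right)} = - \frac{83}{-26} + \frac{0 + 7}{-3 + 7} \cdot 0 = \left(-83\right) \left(- \frac{1}{26}\right) + \frac{1}{4} \cdot 7 \cdot 0 = \frac{83}{26} + \frac{1}{4} \cdot 7 \cdot 0 = \frac{83}{26} + \frac{7}{4} \cdot 0 = \frac{83}{26} + 0 = \frac{83}{26}$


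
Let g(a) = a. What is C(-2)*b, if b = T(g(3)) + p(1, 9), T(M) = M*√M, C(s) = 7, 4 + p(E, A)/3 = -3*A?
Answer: -651 + 21*√3 ≈ -614.63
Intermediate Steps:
p(E, A) = -12 - 9*A (p(E, A) = -12 + 3*(-3*A) = -12 - 9*A)
T(M) = M^(3/2)
b = -93 + 3*√3 (b = 3^(3/2) + (-12 - 9*9) = 3*√3 + (-12 - 81) = 3*√3 - 93 = -93 + 3*√3 ≈ -87.804)
C(-2)*b = 7*(-93 + 3*√3) = -651 + 21*√3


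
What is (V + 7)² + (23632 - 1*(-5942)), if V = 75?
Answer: 36298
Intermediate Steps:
(V + 7)² + (23632 - 1*(-5942)) = (75 + 7)² + (23632 - 1*(-5942)) = 82² + (23632 + 5942) = 6724 + 29574 = 36298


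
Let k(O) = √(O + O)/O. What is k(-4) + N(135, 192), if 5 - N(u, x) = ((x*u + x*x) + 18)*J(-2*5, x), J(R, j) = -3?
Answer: 188411 - I*√2/2 ≈ 1.8841e+5 - 0.70711*I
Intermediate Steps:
N(u, x) = 59 + 3*x² + 3*u*x (N(u, x) = 5 - ((x*u + x*x) + 18)*(-3) = 5 - ((u*x + x²) + 18)*(-3) = 5 - ((x² + u*x) + 18)*(-3) = 5 - (18 + x² + u*x)*(-3) = 5 - (-54 - 3*x² - 3*u*x) = 5 + (54 + 3*x² + 3*u*x) = 59 + 3*x² + 3*u*x)
k(O) = √2/√O (k(O) = √(2*O)/O = (√2*√O)/O = √2/√O)
k(-4) + N(135, 192) = √2/√(-4) + (59 + 3*192² + 3*135*192) = √2*(-I/2) + (59 + 3*36864 + 77760) = -I*√2/2 + (59 + 110592 + 77760) = -I*√2/2 + 188411 = 188411 - I*√2/2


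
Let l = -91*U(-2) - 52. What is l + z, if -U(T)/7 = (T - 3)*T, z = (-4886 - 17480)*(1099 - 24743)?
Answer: 528828022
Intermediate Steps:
z = 528821704 (z = -22366*(-23644) = 528821704)
U(T) = -7*T*(-3 + T) (U(T) = -7*(T - 3)*T = -7*(-3 + T)*T = -7*T*(-3 + T))
l = 6318 (l = -637*(-2)*(3 - 1*(-2)) - 52 = -637*(-2)*(3 + 2) - 52 = -637*(-2)*5 - 52 = -91*(-70) - 52 = 6370 - 52 = 6318)
l + z = 6318 + 528821704 = 528828022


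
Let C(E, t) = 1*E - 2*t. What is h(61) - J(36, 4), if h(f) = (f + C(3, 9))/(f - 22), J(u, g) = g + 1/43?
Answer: -4769/1677 ≈ -2.8438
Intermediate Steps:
C(E, t) = E - 2*t
J(u, g) = 1/43 + g (J(u, g) = g + 1/43 = 1/43 + g)
h(f) = (-15 + f)/(-22 + f) (h(f) = (f + (3 - 2*9))/(f - 22) = (f + (3 - 18))/(-22 + f) = (f - 15)/(-22 + f) = (-15 + f)/(-22 + f))
h(61) - J(36, 4) = (-15 + 61)/(-22 + 61) - (1/43 + 4) = 46/39 - 1*173/43 = (1/39)*46 - 173/43 = 46/39 - 173/43 = -4769/1677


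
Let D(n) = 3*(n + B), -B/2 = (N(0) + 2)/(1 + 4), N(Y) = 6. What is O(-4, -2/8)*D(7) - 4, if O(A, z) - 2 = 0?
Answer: 94/5 ≈ 18.800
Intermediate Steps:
O(A, z) = 2 (O(A, z) = 2 + 0 = 2)
B = -16/5 (B = -2*(6 + 2)/(1 + 4) = -16/5 ≈ -3.2000)
D(n) = -48/5 + 3*n (D(n) = 3*(n - 16/5) = 3*(-16/5 + n) = -48/5 + 3*n)
O(-4, -2/8)*D(7) - 4 = 2*(-48/5 + 3*7) - 4 = 2*(-48/5 + 21) - 4 = 2*(57/5) - 4 = 114/5 - 4 = 94/5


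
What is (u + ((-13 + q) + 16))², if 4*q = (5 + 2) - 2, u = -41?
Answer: 21609/16 ≈ 1350.6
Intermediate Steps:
q = 5/4 (q = ((5 + 2) - 2)/4 = (7 - 2)/4 = (¼)*5 = 5/4 ≈ 1.2500)
(u + ((-13 + q) + 16))² = (-41 + ((-13 + 5/4) + 16))² = (-41 + (-47/4 + 16))² = (-41 + 17/4)² = (-147/4)² = 21609/16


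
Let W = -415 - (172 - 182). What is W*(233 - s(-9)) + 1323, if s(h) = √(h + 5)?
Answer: -93042 + 810*I ≈ -93042.0 + 810.0*I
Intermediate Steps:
s(h) = √(5 + h)
W = -405 (W = -415 - 1*(-10) = -415 + 10 = -405)
W*(233 - s(-9)) + 1323 = -405*(233 - √(5 - 9)) + 1323 = -405*(233 - √(-4)) + 1323 = -405*(233 - 2*I) + 1323 = (-94365 + 810*I) + 1323 = -93042 + 810*I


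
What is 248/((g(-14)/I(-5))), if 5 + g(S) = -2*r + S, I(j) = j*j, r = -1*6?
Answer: -6200/7 ≈ -885.71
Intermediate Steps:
r = -6
I(j) = j²
g(S) = 7 + S (g(S) = -5 + (-2*(-6) + S) = -5 + (12 + S) = 7 + S)
248/((g(-14)/I(-5))) = 248/(((7 - 14)/((-5)²))) = 248/((-7/25)) = 248/((-7*1/25)) = 248/(-7/25) = 248*(-25/7) = -6200/7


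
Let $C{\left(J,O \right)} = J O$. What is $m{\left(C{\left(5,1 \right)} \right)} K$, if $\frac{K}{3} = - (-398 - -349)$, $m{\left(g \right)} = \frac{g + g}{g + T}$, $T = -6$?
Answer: $-1470$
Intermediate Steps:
$m{\left(g \right)} = \frac{2 g}{-6 + g}$ ($m{\left(g \right)} = \frac{g + g}{g - 6} = \frac{2 g}{-6 + g}$)
$K = 147$ ($K = 3 \left(- (-398 - -349)\right) = 3 \left(- (-398 + 349)\right) = 3 \left(\left(-1\right) \left(-49\right)\right) = 3 \cdot 49 = 147$)
$m{\left(C{\left(5,1 \right)} \right)} K = \frac{2 \cdot 5 \cdot 1}{-6 + 5 \cdot 1} \cdot 147 = 2 \cdot 5 \frac{1}{-6 + 5} \cdot 147 = 2 \cdot 5 \frac{1}{-1} \cdot 147 = 2 \cdot 5 \left(-1\right) 147 = \left(-10\right) 147 = -1470$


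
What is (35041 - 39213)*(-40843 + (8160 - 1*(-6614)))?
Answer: 108759868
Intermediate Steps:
(35041 - 39213)*(-40843 + (8160 - 1*(-6614))) = -4172*(-40843 + (8160 + 6614)) = -4172*(-40843 + 14774) = -4172*(-26069) = 108759868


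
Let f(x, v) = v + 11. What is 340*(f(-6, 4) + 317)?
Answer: 112880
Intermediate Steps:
f(x, v) = 11 + v
340*(f(-6, 4) + 317) = 340*((11 + 4) + 317) = 340*(15 + 317) = 340*332 = 112880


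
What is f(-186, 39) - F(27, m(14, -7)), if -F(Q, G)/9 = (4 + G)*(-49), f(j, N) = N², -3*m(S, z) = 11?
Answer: 1374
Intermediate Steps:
m(S, z) = -11/3 (m(S, z) = -⅓*11 = -11/3)
F(Q, G) = 1764 + 441*G (F(Q, G) = -9*(4 + G)*(-49) = -9*(-196 - 49*G) = 1764 + 441*G)
f(-186, 39) - F(27, m(14, -7)) = 39² - (1764 + 441*(-11/3)) = 1521 - (1764 - 1617) = 1521 - 1*147 = 1521 - 147 = 1374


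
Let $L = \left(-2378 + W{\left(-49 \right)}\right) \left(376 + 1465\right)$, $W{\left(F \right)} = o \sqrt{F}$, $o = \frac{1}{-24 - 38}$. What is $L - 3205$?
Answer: $-4381103 - \frac{12887 i}{62} \approx -4.3811 \cdot 10^{6} - 207.85 i$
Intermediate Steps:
$o = - \frac{1}{62}$ ($o = \frac{1}{-62} = - \frac{1}{62} \approx -0.016129$)
$W{\left(F \right)} = - \frac{\sqrt{F}}{62}$
$L = -4377898 - \frac{12887 i}{62}$ ($L = \left(-2378 - \frac{\sqrt{-49}}{62}\right) \left(376 + 1465\right) = \left(-2378 - \frac{7 i}{62}\right) 1841 = -4377898 - \frac{12887 i}{62} \approx -4.3779 \cdot 10^{6} - 207.85 i$)
$L - 3205 = \left(-4377898 - \frac{12887 i}{62}\right) - 3205 = -4381103 - \frac{12887 i}{62}$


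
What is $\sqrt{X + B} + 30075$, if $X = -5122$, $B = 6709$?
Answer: $30075 + 23 \sqrt{3} \approx 30115.0$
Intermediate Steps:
$\sqrt{X + B} + 30075 = \sqrt{-5122 + 6709} + 30075 = \sqrt{1587} + 30075 = 23 \sqrt{3} + 30075 = 30075 + 23 \sqrt{3}$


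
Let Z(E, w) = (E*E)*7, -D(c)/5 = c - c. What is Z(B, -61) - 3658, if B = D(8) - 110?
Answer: 81042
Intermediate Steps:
D(c) = 0 (D(c) = -5*(c - c) = -5*0 = 0)
B = -110 (B = 0 - 110 = -110)
Z(E, w) = 7*E² (Z(E, w) = E²*7 = 7*E²)
Z(B, -61) - 3658 = 7*(-110)² - 3658 = 7*12100 - 3658 = 84700 - 3658 = 81042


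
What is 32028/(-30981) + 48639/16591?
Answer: 325169437/171335257 ≈ 1.8979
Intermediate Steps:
32028/(-30981) + 48639/16591 = 32028*(-1/30981) + 48639*(1/16591) = -10676/10327 + 48639/16591 = 325169437/171335257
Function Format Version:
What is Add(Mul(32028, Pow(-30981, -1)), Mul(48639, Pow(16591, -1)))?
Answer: Rational(325169437, 171335257) ≈ 1.8979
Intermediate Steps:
Add(Mul(32028, Pow(-30981, -1)), Mul(48639, Pow(16591, -1))) = Add(Mul(32028, Rational(-1, 30981)), Mul(48639, Rational(1, 16591))) = Add(Rational(-10676, 10327), Rational(48639, 16591)) = Rational(325169437, 171335257)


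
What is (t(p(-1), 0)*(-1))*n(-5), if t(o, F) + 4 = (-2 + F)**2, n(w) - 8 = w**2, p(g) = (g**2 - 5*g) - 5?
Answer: 0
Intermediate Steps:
p(g) = -5 + g**2 - 5*g
n(w) = 8 + w**2
t(o, F) = -4 + (-2 + F)**2
(t(p(-1), 0)*(-1))*n(-5) = ((0*(-4 + 0))*(-1))*(8 + (-5)**2) = ((0*(-4))*(-1))*(8 + 25) = (0*(-1))*33 = 0*33 = 0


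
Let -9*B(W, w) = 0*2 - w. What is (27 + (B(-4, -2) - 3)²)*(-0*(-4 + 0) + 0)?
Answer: 0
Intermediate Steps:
B(W, w) = w/9 (B(W, w) = -(0*2 - w)/9 = -(0 - w)/9 = -(-1)*w/9 = w/9)
(27 + (B(-4, -2) - 3)²)*(-0*(-4 + 0) + 0) = (27 + ((⅑)*(-2) - 3)²)*(-0*(-4 + 0) + 0) = (27 + (-2/9 - 3)²)*(-0*(-4) + 0) = (27 + (-29/9)²)*(-4*0 + 0) = (27 + 841/81)*(0 + 0) = (3028/81)*0 = 0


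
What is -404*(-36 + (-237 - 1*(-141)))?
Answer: 53328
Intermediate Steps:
-404*(-36 + (-237 - 1*(-141))) = -404*(-36 + (-237 + 141)) = -404*(-36 - 96) = -404*(-132) = 53328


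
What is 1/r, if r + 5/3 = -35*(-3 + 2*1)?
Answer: 3/100 ≈ 0.030000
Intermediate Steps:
r = 100/3 (r = -5/3 - 35*(-3 + 2*1) = -5/3 - 35*(-3 + 2) = -5/3 - 35*(-1) = -5/3 + 35 = 100/3 ≈ 33.333)
1/r = 1/(100/3) = 3/100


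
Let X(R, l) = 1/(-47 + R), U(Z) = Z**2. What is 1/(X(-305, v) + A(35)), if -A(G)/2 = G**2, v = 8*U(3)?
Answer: -352/862401 ≈ -0.00040816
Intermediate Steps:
v = 72 (v = 8*3**2 = 8*9 = 72)
A(G) = -2*G**2
1/(X(-305, v) + A(35)) = 1/(1/(-47 - 305) - 2*35**2) = 1/(1/(-352) - 2*1225) = 1/(-1/352 - 2450) = 1/(-862401/352) = -352/862401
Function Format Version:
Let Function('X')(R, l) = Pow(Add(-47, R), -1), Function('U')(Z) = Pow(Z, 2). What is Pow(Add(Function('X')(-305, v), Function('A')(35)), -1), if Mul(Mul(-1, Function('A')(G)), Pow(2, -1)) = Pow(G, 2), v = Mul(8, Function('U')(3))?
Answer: Rational(-352, 862401) ≈ -0.00040816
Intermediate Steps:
v = 72 (v = Mul(8, Pow(3, 2)) = Mul(8, 9) = 72)
Function('A')(G) = Mul(-2, Pow(G, 2))
Pow(Add(Function('X')(-305, v), Function('A')(35)), -1) = Pow(Add(Pow(Add(-47, -305), -1), Mul(-2, Pow(35, 2))), -1) = Pow(Add(Pow(-352, -1), Mul(-2, 1225)), -1) = Pow(Add(Rational(-1, 352), -2450), -1) = Pow(Rational(-862401, 352), -1) = Rational(-352, 862401)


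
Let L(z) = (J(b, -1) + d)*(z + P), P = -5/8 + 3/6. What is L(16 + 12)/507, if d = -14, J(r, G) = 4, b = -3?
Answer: -1115/2028 ≈ -0.54980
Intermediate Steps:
P = -⅛ (P = -5*⅛ + 3*(⅙) = -5/8 + ½ = -⅛ ≈ -0.12500)
L(z) = 5/4 - 10*z (L(z) = (4 - 14)*(z - ⅛) = -10*(-⅛ + z) = 5/4 - 10*z)
L(16 + 12)/507 = (5/4 - 10*(16 + 12))/507 = (5/4 - 10*28)*(1/507) = (5/4 - 280)*(1/507) = -1115/4*1/507 = -1115/2028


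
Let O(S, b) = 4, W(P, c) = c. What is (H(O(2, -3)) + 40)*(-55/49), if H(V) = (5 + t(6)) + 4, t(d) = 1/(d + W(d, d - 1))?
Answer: -2700/49 ≈ -55.102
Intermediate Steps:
t(d) = 1/(-1 + 2*d) (t(d) = 1/(d + (d - 1)) = 1/(d + (-1 + d)) = 1/(-1 + 2*d))
H(V) = 100/11 (H(V) = (5 + 1/(-1 + 2*6)) + 4 = (5 + 1/(-1 + 12)) + 4 = (5 + 1/11) + 4 = 56/11 + 4 = 100/11)
(H(O(2, -3)) + 40)*(-55/49) = (100/11 + 40)*(-55/49) = 540*(-55*1/49)/11 = (540/11)*(-55/49) = -2700/49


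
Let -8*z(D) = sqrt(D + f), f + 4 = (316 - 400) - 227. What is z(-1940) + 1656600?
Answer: 1656600 - I*sqrt(2255)/8 ≈ 1.6566e+6 - 5.9359*I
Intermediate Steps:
f = -315 (f = -4 + ((316 - 400) - 227) = -4 + (-84 - 227) = -4 - 311 = -315)
z(D) = -sqrt(-315 + D)/8 (z(D) = -sqrt(D - 315)/8 = -sqrt(-315 + D)/8)
z(-1940) + 1656600 = -sqrt(-315 - 1940)/8 + 1656600 = -I*sqrt(2255)/8 + 1656600 = 1656600 - I*sqrt(2255)/8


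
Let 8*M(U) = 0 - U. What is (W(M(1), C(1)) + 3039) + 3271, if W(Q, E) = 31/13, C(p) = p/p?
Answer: 82061/13 ≈ 6312.4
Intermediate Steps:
M(U) = -U/8 (M(U) = (0 - U)/8 = (-U)/8 = -U/8)
C(p) = 1
W(Q, E) = 31/13 (W(Q, E) = 31*(1/13) = 31/13)
(W(M(1), C(1)) + 3039) + 3271 = (31/13 + 3039) + 3271 = 39538/13 + 3271 = 82061/13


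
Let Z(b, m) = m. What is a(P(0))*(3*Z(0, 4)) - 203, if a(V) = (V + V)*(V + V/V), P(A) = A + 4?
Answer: 277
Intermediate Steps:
P(A) = 4 + A
a(V) = 2*V*(1 + V) (a(V) = (2*V)*(V + 1) = (2*V)*(1 + V) = 2*V*(1 + V))
a(P(0))*(3*Z(0, 4)) - 203 = (2*(4 + 0)*(1 + (4 + 0)))*(3*4) - 203 = (2*4*(1 + 4))*12 - 203 = (2*4*5)*12 - 203 = 40*12 - 203 = 480 - 203 = 277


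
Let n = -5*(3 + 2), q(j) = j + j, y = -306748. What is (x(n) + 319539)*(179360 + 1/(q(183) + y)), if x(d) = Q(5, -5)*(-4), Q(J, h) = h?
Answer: 17560622036176121/306382 ≈ 5.7316e+10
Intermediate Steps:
q(j) = 2*j
n = -25 (n = -5*5 = -25)
x(d) = 20 (x(d) = -5*(-4) = 20)
(x(n) + 319539)*(179360 + 1/(q(183) + y)) = (20 + 319539)*(179360 + 1/(2*183 - 306748)) = 319559*(179360 + 1/(366 - 306748)) = 319559*(179360 + 1/(-306382)) = 319559*(179360 - 1/306382) = 319559*(54952675519/306382) = 17560622036176121/306382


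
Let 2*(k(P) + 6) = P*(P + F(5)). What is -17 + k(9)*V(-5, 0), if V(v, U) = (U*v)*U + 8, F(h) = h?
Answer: 439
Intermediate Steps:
V(v, U) = 8 + v*U² (V(v, U) = v*U² + 8 = 8 + v*U²)
k(P) = -6 + P*(5 + P)/2 (k(P) = -6 + (P*(P + 5))/2 = -6 + (P*(5 + P))/2 = -6 + P*(5 + P)/2)
-17 + k(9)*V(-5, 0) = -17 + (-6 + (½)*9² + (5/2)*9)*(8 - 5*0²) = -17 + (-6 + (½)*81 + 45/2)*(8 - 5*0) = -17 + (-6 + 81/2 + 45/2)*(8 + 0) = -17 + 57*8 = -17 + 456 = 439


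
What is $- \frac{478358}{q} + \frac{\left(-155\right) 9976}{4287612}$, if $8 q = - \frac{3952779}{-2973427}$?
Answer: $- \frac{131151391086801398}{45559093209} \approx -2.8787 \cdot 10^{6}$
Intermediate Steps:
$q = \frac{127509}{767336}$ ($q = \frac{\left(-3952779\right) \frac{1}{-2973427}}{8} = \frac{\left(-3952779\right) \left(- \frac{1}{2973427}\right)}{8} = \frac{1}{8} \cdot \frac{127509}{95917} = \frac{127509}{767336} \approx 0.16617$)
$- \frac{478358}{q} + \frac{\left(-155\right) 9976}{4287612} = - \frac{478358}{\frac{127509}{767336}} + \frac{\left(-155\right) 9976}{4287612} = \left(-478358\right) \frac{767336}{127509} - \frac{386570}{1071903} = - \frac{367061314288}{127509} - \frac{386570}{1071903} = - \frac{131151391086801398}{45559093209}$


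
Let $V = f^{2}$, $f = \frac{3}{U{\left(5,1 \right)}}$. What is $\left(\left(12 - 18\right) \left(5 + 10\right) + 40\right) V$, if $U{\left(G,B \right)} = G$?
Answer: $-18$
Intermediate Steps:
$f = \frac{3}{5} \approx 0.6$
$V = \frac{9}{25}$ ($V = \left(\frac{3}{5}\right)^{2} = \frac{9}{25} \approx 0.36$)
$\left(\left(12 - 18\right) \left(5 + 10\right) + 40\right) V = \left(\left(12 - 18\right) \left(5 + 10\right) + 40\right) \frac{9}{25} = \left(\left(-6\right) 15 + 40\right) \frac{9}{25} = \left(-90 + 40\right) \frac{9}{25} = \left(-50\right) \frac{9}{25} = -18$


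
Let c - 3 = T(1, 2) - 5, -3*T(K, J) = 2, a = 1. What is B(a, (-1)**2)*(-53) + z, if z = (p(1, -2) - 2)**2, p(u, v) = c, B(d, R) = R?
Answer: -281/9 ≈ -31.222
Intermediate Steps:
T(K, J) = -2/3 (T(K, J) = -1/3*2 = -2/3)
c = -8/3 (c = 3 + (-2/3 - 5) = 3 - 17/3 = -8/3 ≈ -2.6667)
p(u, v) = -8/3
z = 196/9 (z = (-8/3 - 2)**2 = (-14/3)**2 = 196/9 ≈ 21.778)
B(a, (-1)**2)*(-53) + z = (-1)**2*(-53) + 196/9 = 1*(-53) + 196/9 = -53 + 196/9 = -281/9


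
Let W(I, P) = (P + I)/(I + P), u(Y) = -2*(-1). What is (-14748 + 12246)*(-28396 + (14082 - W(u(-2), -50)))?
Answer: 35816130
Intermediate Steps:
u(Y) = 2
W(I, P) = 1 (W(I, P) = (I + P)/(I + P) = 1)
(-14748 + 12246)*(-28396 + (14082 - W(u(-2), -50))) = (-14748 + 12246)*(-28396 + (14082 - 1*1)) = -2502*(-28396 + (14082 - 1)) = -2502*(-28396 + 14081) = -2502*(-14315) = 35816130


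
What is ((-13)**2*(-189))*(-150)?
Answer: 4791150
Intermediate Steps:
((-13)**2*(-189))*(-150) = (169*(-189))*(-150) = -31941*(-150) = 4791150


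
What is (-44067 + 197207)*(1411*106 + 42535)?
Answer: 29418347140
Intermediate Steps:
(-44067 + 197207)*(1411*106 + 42535) = 153140*(149566 + 42535) = 153140*192101 = 29418347140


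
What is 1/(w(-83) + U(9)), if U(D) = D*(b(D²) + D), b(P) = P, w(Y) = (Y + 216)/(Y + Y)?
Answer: 166/134327 ≈ 0.0012358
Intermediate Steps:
w(Y) = (216 + Y)/(2*Y) (w(Y) = (216 + Y)/((2*Y)) = (216 + Y)*(1/(2*Y)) = (216 + Y)/(2*Y))
U(D) = D*(D + D²) (U(D) = D*(D² + D) = D*(D + D²))
1/(w(-83) + U(9)) = 1/((½)*(216 - 83)/(-83) + 9²*(1 + 9)) = 1/((½)*(-1/83)*133 + 81*10) = 1/(-133/166 + 810) = 1/(134327/166) = 166/134327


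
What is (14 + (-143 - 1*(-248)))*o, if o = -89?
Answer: -10591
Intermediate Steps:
(14 + (-143 - 1*(-248)))*o = (14 + (-143 - 1*(-248)))*(-89) = (14 + (-143 + 248))*(-89) = (14 + 105)*(-89) = 119*(-89) = -10591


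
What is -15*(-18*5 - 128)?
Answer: 3270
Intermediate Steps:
-15*(-18*5 - 128) = -15*(-90 - 128) = -15*(-218) = 3270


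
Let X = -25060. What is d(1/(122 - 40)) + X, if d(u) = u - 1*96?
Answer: -2062791/82 ≈ -25156.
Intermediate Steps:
d(u) = -96 + u (d(u) = u - 96 = -96 + u)
d(1/(122 - 40)) + X = (-96 + 1/(122 - 40)) - 25060 = (-96 + 1/82) - 25060 = -7871/82 - 25060 = -2062791/82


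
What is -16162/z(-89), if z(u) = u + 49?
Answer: 8081/20 ≈ 404.05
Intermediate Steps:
z(u) = 49 + u
-16162/z(-89) = -16162/(49 - 89) = -16162/(-40) = -16162*(-1/40) = 8081/20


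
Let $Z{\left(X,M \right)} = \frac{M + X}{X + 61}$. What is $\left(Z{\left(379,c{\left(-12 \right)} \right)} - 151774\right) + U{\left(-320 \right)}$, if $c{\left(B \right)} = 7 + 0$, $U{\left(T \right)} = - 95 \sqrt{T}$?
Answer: $- \frac{33390087}{220} - 760 i \sqrt{5} \approx -1.5177 \cdot 10^{5} - 1699.4 i$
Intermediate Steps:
$c{\left(B \right)} = 7$
$Z{\left(X,M \right)} = \frac{M + X}{61 + X}$
$\left(Z{\left(379,c{\left(-12 \right)} \right)} - 151774\right) + U{\left(-320 \right)} = \left(\frac{7 + 379}{61 + 379} - 151774\right) - 95 \sqrt{-320} = \left(\frac{1}{440} \cdot 386 - 151774\right) - 95 \cdot 8 i \sqrt{5} = \left(\frac{1}{440} \cdot 386 - 151774\right) - 760 i \sqrt{5} = \left(\frac{193}{220} - 151774\right) - 760 i \sqrt{5} = - \frac{33390087}{220} - 760 i \sqrt{5}$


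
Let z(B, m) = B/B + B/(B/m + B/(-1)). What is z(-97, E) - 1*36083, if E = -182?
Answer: -6603188/183 ≈ -36083.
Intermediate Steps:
z(B, m) = 1 + B/(-B + B/m) (z(B, m) = 1 + B/(B/m + B*(-1)) = 1 + B/(B/m - B) = 1 + B/(-B + B/m))
z(-97, E) - 1*36083 = -1/(-1 - 182) - 1*36083 = -1/(-183) - 36083 = -1*(-1/183) - 36083 = 1/183 - 36083 = -6603188/183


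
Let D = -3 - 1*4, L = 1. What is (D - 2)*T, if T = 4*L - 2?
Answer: -18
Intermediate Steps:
D = -7 (D = -3 - 4 = -7)
T = 2 (T = 4*1 - 2 = 4 - 2 = 2)
(D - 2)*T = (-7 - 2)*2 = -9*2 = -18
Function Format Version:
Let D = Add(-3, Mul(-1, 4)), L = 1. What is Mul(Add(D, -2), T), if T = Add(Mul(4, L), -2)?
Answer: -18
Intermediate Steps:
D = -7 (D = Add(-3, -4) = -7)
T = 2 (T = Add(Mul(4, 1), -2) = Add(4, -2) = 2)
Mul(Add(D, -2), T) = Mul(Add(-7, -2), 2) = Mul(-9, 2) = -18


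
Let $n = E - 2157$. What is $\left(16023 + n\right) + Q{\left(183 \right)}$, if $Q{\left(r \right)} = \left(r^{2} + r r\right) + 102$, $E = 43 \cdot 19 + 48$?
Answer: $81811$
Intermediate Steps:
$E = 865$ ($E = 817 + 48 = 865$)
$Q{\left(r \right)} = 102 + 2 r^{2}$ ($Q{\left(r \right)} = \left(r^{2} + r^{2}\right) + 102 = 2 r^{2} + 102 = 102 + 2 r^{2}$)
$n = -1292$ ($n = 865 - 2157 = -1292$)
$\left(16023 + n\right) + Q{\left(183 \right)} = \left(16023 - 1292\right) + \left(102 + 2 \cdot 183^{2}\right) = 14731 + \left(102 + 2 \cdot 33489\right) = 14731 + \left(102 + 66978\right) = 14731 + 67080 = 81811$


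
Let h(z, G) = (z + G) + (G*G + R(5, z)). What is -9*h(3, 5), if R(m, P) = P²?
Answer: -378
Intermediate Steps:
h(z, G) = G + z + G² + z² (h(z, G) = (z + G) + (G*G + z²) = (G + z) + (G² + z²) = G + z + G² + z²)
-9*h(3, 5) = -9*(5 + 3 + 5² + 3²) = -9*(5 + 3 + 25 + 9) = -9*42 = -378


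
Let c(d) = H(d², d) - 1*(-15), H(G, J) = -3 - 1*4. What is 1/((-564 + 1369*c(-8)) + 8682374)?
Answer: 1/8692762 ≈ 1.1504e-7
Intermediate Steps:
H(G, J) = -7 (H(G, J) = -3 - 4 = -7)
c(d) = 8 (c(d) = -7 - 1*(-15) = -7 + 15 = 8)
1/((-564 + 1369*c(-8)) + 8682374) = 1/((-564 + 1369*8) + 8682374) = 1/((-564 + 10952) + 8682374) = 1/(10388 + 8682374) = 1/8692762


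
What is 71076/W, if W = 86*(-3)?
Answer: -11846/43 ≈ -275.49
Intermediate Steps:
W = -258
71076/W = 71076/(-258) = 71076*(-1/258) = -11846/43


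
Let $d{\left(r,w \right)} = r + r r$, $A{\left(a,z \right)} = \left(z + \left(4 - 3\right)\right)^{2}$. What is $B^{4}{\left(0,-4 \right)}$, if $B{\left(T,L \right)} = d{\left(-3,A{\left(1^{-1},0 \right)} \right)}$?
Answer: $1296$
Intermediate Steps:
$A{\left(a,z \right)} = \left(1 + z\right)^{2}$ ($A{\left(a,z \right)} = \left(z + \left(4 - 3\right)\right)^{2} = \left(z + 1\right)^{2} = \left(1 + z\right)^{2}$)
$d{\left(r,w \right)} = r + r^{2}$
$B{\left(T,L \right)} = 6$ ($B{\left(T,L \right)} = - 3 \left(1 - 3\right) = \left(-3\right) \left(-2\right) = 6$)
$B^{4}{\left(0,-4 \right)} = 6^{4} = 1296$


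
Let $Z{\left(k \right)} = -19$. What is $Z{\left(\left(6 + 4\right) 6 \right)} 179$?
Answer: $-3401$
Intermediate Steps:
$Z{\left(\left(6 + 4\right) 6 \right)} 179 = \left(-19\right) 179 = -3401$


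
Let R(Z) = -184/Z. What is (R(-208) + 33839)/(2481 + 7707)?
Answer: 293279/88296 ≈ 3.3215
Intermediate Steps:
(R(-208) + 33839)/(2481 + 7707) = (-184/(-208) + 33839)/(2481 + 7707) = (-184*(-1/208) + 33839)/10188 = (23/26 + 33839)*(1/10188) = (879837/26)*(1/10188) = 293279/88296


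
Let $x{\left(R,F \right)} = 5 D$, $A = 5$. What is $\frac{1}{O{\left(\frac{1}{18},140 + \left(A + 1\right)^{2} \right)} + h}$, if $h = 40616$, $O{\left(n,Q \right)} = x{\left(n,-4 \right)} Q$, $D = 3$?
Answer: $\frac{1}{43256} \approx 2.3118 \cdot 10^{-5}$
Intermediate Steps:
$x{\left(R,F \right)} = 15$ ($x{\left(R,F \right)} = 5 \cdot 3 = 15$)
$O{\left(n,Q \right)} = 15 Q$
$\frac{1}{O{\left(\frac{1}{18},140 + \left(A + 1\right)^{2} \right)} + h} = \frac{1}{15 \left(140 + \left(5 + 1\right)^{2}\right) + 40616} = \frac{1}{15 \left(140 + 6^{2}\right) + 40616} = \frac{1}{15 \left(140 + 36\right) + 40616} = \frac{1}{15 \cdot 176 + 40616} = \frac{1}{2640 + 40616} = \frac{1}{43256}$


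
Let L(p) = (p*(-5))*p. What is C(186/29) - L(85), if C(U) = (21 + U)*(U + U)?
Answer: 30676865/841 ≈ 36477.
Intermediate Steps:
L(p) = -5*p**2 (L(p) = (-5*p)*p = -5*p**2)
C(U) = 2*U*(21 + U) (C(U) = (21 + U)*(2*U) = 2*U*(21 + U))
C(186/29) - L(85) = 2*(186/29)*(21 + 186/29) - (-5)*85**2 = 2*(186*(1/29))*(21 + 186*(1/29)) - (-5)*7225 = 2*(186/29)*(21 + 186/29) - 1*(-36125) = 2*(186/29)*(795/29) + 36125 = 295740/841 + 36125 = 30676865/841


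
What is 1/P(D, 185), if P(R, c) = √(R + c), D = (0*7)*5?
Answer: √185/185 ≈ 0.073521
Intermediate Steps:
D = 0 (D = 0*5 = 0)
1/P(D, 185) = 1/(√(0 + 185)) = 1/(√185) = √185/185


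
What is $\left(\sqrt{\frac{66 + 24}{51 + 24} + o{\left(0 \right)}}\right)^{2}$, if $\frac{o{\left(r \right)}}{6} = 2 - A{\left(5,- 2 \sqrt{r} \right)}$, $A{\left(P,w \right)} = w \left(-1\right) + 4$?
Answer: $- \frac{54}{5} \approx -10.8$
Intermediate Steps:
$A{\left(P,w \right)} = 4 - w$ ($A{\left(P,w \right)} = - w + 4 = 4 - w$)
$o{\left(r \right)} = -12 - 12 \sqrt{r}$ ($o{\left(r \right)} = 6 \left(2 - \left(4 - - 2 \sqrt{r}\right)\right) = 6 \left(2 - \left(4 + 2 \sqrt{r}\right)\right) = 6 \left(-2 - 2 \sqrt{r}\right) = -12 - 12 \sqrt{r}$)
$\left(\sqrt{\frac{66 + 24}{51 + 24} + o{\left(0 \right)}}\right)^{2} = \left(\sqrt{\frac{66 + 24}{51 + 24} - \left(12 + 12 \sqrt{0}\right)}\right)^{2} = \left(\sqrt{\frac{90}{75} - 12}\right)^{2} = \left(\sqrt{90 \cdot \frac{1}{75} + \left(-12 + 0\right)}\right)^{2} = \left(\sqrt{\frac{6}{5} - 12}\right)^{2} = \left(\sqrt{- \frac{54}{5}}\right)^{2} = \left(\frac{3 i \sqrt{30}}{5}\right)^{2} = - \frac{54}{5}$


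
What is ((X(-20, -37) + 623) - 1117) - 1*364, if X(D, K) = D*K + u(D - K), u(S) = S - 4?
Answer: -105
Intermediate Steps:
u(S) = -4 + S
X(D, K) = -4 + D - K + D*K (X(D, K) = D*K + (-4 + (D - K)) = D*K + (-4 + D - K) = -4 + D - K + D*K)
((X(-20, -37) + 623) - 1117) - 1*364 = (((-4 - 20 - 1*(-37) - 20*(-37)) + 623) - 1117) - 1*364 = (((-4 - 20 + 37 + 740) + 623) - 1117) - 364 = ((753 + 623) - 1117) - 364 = (1376 - 1117) - 364 = 259 - 364 = -105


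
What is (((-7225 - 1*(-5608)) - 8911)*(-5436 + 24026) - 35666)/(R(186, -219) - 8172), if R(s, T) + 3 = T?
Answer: 97875593/4197 ≈ 23320.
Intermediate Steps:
R(s, T) = -3 + T
(((-7225 - 1*(-5608)) - 8911)*(-5436 + 24026) - 35666)/(R(186, -219) - 8172) = (((-7225 - 1*(-5608)) - 8911)*(-5436 + 24026) - 35666)/((-3 - 219) - 8172) = (((-7225 + 5608) - 8911)*18590 - 35666)/(-222 - 8172) = ((-1617 - 8911)*18590 - 35666)/(-8394) = (-10528*18590 - 35666)*(-1/8394) = (-195715520 - 35666)*(-1/8394) = -195751186*(-1/8394) = 97875593/4197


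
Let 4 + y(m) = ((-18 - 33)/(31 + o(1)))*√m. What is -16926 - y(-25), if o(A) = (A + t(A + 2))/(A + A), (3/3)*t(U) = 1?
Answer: -16922 + 255*I/32 ≈ -16922.0 + 7.9688*I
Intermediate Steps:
t(U) = 1
o(A) = (1 + A)/(2*A) (o(A) = (A + 1)/(A + A) = (1 + A)/((2*A)) = (1 + A)*(1/(2*A)) = (1 + A)/(2*A))
y(m) = -4 - 51*√m/32 (y(m) = -4 + ((-18 - 33)/(31 + (½)*(1 + 1)/1))*√m = -4 + (-51/(31 + (½)*1*2))*√m = -4 + (-51/(31 + 1))*√m = -4 + (-51/32)*√m = -4 + (-51*1/32)*√m = -4 - 51*√m/32)
-16926 - y(-25) = -16926 - (-4 - 255*I/32) = -16926 + (4 + 255*I/32) = -16922 + 255*I/32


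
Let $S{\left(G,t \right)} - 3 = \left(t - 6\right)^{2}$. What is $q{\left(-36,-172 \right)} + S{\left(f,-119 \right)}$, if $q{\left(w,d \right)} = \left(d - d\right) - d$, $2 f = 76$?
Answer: $15800$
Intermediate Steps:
$f = 38$ ($f = \frac{1}{2} \cdot 76 = 38$)
$q{\left(w,d \right)} = - d$ ($q{\left(w,d \right)} = 0 - d = - d$)
$S{\left(G,t \right)} = 3 + \left(-6 + t\right)^{2}$ ($S{\left(G,t \right)} = 3 + \left(t - 6\right)^{2} = 3 + \left(-6 + t\right)^{2}$)
$q{\left(-36,-172 \right)} + S{\left(f,-119 \right)} = \left(-1\right) \left(-172\right) + \left(3 + \left(-6 - 119\right)^{2}\right) = 172 + \left(3 + \left(-125\right)^{2}\right) = 172 + \left(3 + 15625\right) = 172 + 15628 = 15800$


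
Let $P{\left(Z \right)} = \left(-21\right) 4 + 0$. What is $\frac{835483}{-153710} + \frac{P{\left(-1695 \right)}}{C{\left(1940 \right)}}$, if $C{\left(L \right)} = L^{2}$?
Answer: $- \frac{78610918261}{14462573900} \approx -5.4355$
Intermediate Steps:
$P{\left(Z \right)} = -84$ ($P{\left(Z \right)} = -84 + 0 = -84$)
$\frac{835483}{-153710} + \frac{P{\left(-1695 \right)}}{C{\left(1940 \right)}} = \frac{835483}{-153710} - \frac{84}{1940^{2}} = 835483 \left(- \frac{1}{153710}\right) - \frac{84}{3763600} = - \frac{835483}{153710} - \frac{21}{940900} = - \frac{78610918261}{14462573900}$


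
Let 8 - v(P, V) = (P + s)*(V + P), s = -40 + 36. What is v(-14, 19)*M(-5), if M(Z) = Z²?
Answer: 2450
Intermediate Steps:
s = -4
v(P, V) = 8 - (-4 + P)*(P + V) (v(P, V) = 8 - (P - 4)*(V + P) = 8 - (-4 + P)*(P + V))
v(-14, 19)*M(-5) = (8 - 1*(-14)² + 4*(-14) + 4*19 - 1*(-14)*19)*(-5)² = (8 - 1*196 - 56 + 76 + 266)*25 = (8 - 196 - 56 + 76 + 266)*25 = 98*25 = 2450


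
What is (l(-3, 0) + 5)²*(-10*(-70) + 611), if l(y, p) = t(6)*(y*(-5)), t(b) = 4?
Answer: 5538975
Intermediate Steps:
l(y, p) = -20*y (l(y, p) = 4*(y*(-5)) = 4*(-5*y) = -20*y)
(l(-3, 0) + 5)²*(-10*(-70) + 611) = (-20*(-3) + 5)²*(-10*(-70) + 611) = (60 + 5)²*(700 + 611) = 65²*1311 = 4225*1311 = 5538975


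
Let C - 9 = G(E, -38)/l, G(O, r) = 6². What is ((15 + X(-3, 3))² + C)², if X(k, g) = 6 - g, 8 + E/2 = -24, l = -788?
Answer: 4302310464/38809 ≈ 1.1086e+5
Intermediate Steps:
E = -64 (E = -16 + 2*(-24) = -16 - 48 = -64)
G(O, r) = 36
C = 1764/197 (C = 9 + 36/(-788) = 9 + 36*(-1/788) = 9 - 9/197 = 1764/197 ≈ 8.9543)
((15 + X(-3, 3))² + C)² = ((15 + (6 - 1*3))² + 1764/197)² = ((15 + (6 - 3))² + 1764/197)² = ((15 + 3)² + 1764/197)² = (18² + 1764/197)² = (324 + 1764/197)² = (65592/197)² = 4302310464/38809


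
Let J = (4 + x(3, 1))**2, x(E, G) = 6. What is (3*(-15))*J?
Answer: -4500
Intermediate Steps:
J = 100 (J = (4 + 6)**2 = 10**2 = 100)
(3*(-15))*J = (3*(-15))*100 = -45*100 = -4500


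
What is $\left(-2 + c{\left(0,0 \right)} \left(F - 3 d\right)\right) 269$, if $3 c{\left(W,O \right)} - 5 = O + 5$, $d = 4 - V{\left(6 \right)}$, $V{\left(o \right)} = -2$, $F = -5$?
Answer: $- \frac{63484}{3} \approx -21161.0$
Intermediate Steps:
$d = 6$ ($d = 4 - -2 = 4 + 2 = 6$)
$c{\left(W,O \right)} = \frac{10}{3} + \frac{O}{3}$ ($c{\left(W,O \right)} = \frac{5}{3} + \frac{O + 5}{3} = \frac{5}{3} + \frac{5 + O}{3} = \frac{5}{3} + \left(\frac{5}{3} + \frac{O}{3}\right) = \frac{10}{3} + \frac{O}{3}$)
$\left(-2 + c{\left(0,0 \right)} \left(F - 3 d\right)\right) 269 = \left(-2 + \left(\frac{10}{3} + \frac{1}{3} \cdot 0\right) \left(-5 - 18\right)\right) 269 = \left(-2 + \left(\frac{10}{3} + 0\right) \left(-5 - 18\right)\right) 269 = \left(-2 + \frac{10}{3} \left(-23\right)\right) 269 = \left(-2 - \frac{230}{3}\right) 269 = \left(- \frac{236}{3}\right) 269 = - \frac{63484}{3}$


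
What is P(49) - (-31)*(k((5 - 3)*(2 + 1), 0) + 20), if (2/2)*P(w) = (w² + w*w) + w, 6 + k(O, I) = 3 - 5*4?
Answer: 4758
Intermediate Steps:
k(O, I) = -23 (k(O, I) = -6 + (3 - 5*4) = -6 + (3 - 20) = -6 - 17 = -23)
P(w) = w + 2*w² (P(w) = (w² + w*w) + w = (w² + w²) + w = 2*w² + w = w + 2*w²)
P(49) - (-31)*(k((5 - 3)*(2 + 1), 0) + 20) = 49*(1 + 2*49) - (-31)*(-23 + 20) = 49*(1 + 98) - (-31)*(-3) = 49*99 - 1*93 = 4851 - 93 = 4758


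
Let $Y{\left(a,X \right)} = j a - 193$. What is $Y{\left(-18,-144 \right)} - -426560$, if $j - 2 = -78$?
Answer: $427735$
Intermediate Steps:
$j = -76$ ($j = 2 - 78 = -76$)
$Y{\left(a,X \right)} = -193 - 76 a$ ($Y{\left(a,X \right)} = - 76 a - 193 = -193 - 76 a$)
$Y{\left(-18,-144 \right)} - -426560 = \left(-193 - -1368\right) - -426560 = \left(-193 + 1368\right) + 426560 = 1175 + 426560 = 427735$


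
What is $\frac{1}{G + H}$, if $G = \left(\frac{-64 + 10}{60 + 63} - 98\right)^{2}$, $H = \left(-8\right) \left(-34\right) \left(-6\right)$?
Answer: $\frac{1681}{13545904} \approx 0.0001241$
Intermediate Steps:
$H = -1632$ ($H = 272 \left(-6\right) = -1632$)
$G = \frac{16289296}{1681}$ ($G = \left(- \frac{54}{123} - 98\right)^{2} = \left(\left(-54\right) \frac{1}{123} - 98\right)^{2} = \left(- \frac{18}{41} - 98\right)^{2} = \left(- \frac{4036}{41}\right)^{2} = \frac{16289296}{1681} \approx 9690.2$)
$\frac{1}{G + H} = \frac{1}{\frac{16289296}{1681} - 1632} = \frac{1}{\frac{13545904}{1681}} = \frac{1681}{13545904}$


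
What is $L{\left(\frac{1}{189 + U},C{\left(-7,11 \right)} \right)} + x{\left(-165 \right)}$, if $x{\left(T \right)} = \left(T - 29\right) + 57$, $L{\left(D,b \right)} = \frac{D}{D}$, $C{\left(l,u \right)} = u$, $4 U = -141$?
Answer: $-136$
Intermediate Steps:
$U = - \frac{141}{4}$ ($U = \frac{1}{4} \left(-141\right) = - \frac{141}{4} \approx -35.25$)
$L{\left(D,b \right)} = 1$
$x{\left(T \right)} = 28 + T$ ($x{\left(T \right)} = \left(-29 + T\right) + 57 = 28 + T$)
$L{\left(\frac{1}{189 + U},C{\left(-7,11 \right)} \right)} + x{\left(-165 \right)} = 1 + \left(28 - 165\right) = 1 - 137 = -136$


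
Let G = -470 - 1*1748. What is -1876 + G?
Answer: -4094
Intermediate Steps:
G = -2218 (G = -470 - 1748 = -2218)
-1876 + G = -1876 - 2218 = -4094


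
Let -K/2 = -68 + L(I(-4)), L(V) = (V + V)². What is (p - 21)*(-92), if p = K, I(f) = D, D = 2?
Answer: -7636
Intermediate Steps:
I(f) = 2
L(V) = 4*V² (L(V) = (2*V)² = 4*V²)
K = 104 (K = -2*(-68 + 4*2²) = -2*(-68 + 4*4) = -2*(-68 + 16) = -2*(-52) = 104)
p = 104
(p - 21)*(-92) = (104 - 21)*(-92) = 83*(-92) = -7636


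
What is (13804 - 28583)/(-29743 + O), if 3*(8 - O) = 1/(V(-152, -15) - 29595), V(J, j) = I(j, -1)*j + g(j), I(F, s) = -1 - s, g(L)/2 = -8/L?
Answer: 6560531111/13199634110 ≈ 0.49702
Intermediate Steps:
g(L) = -16/L (g(L) = 2*(-8/L) = -16/L)
V(J, j) = -16/j (V(J, j) = (-1 - 1*(-1))*j - 16/j = (-1 + 1)*j - 16/j = 0*j - 16/j = 0 - 16/j = -16/j)
O = 3551277/443909 (O = 8 - 1/(3*(-16/(-15) - 29595)) = 8 - 1/(3*(-16*(-1/15) - 29595)) = 8 - 1/(3*(16/15 - 29595)) = 8 - 1/(3*(-443909/15)) = 8 - ⅓*(-15/443909) = 8 + 5/443909 = 3551277/443909 ≈ 8.0000)
(13804 - 28583)/(-29743 + O) = (13804 - 28583)/(-29743 + 3551277/443909) = -14779/(-13199634110/443909) = -14779*(-443909/13199634110) = 6560531111/13199634110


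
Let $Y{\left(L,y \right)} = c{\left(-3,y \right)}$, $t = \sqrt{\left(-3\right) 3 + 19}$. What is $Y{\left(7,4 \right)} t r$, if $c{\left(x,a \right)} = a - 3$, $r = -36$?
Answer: $- 36 \sqrt{10} \approx -113.84$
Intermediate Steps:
$t = \sqrt{10}$ ($t = \sqrt{-9 + 19} = \sqrt{10} \approx 3.1623$)
$c{\left(x,a \right)} = -3 + a$
$Y{\left(L,y \right)} = -3 + y$
$Y{\left(7,4 \right)} t r = \left(-3 + 4\right) \sqrt{10} \left(-36\right) = 1 \sqrt{10} \left(-36\right) = \sqrt{10} \left(-36\right) = - 36 \sqrt{10}$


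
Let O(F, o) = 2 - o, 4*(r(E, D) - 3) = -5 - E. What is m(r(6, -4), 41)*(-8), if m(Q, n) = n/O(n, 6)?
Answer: 82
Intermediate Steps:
r(E, D) = 7/4 - E/4 (r(E, D) = 3 + (-5 - E)/4 = 3 + (-5/4 - E/4) = 7/4 - E/4)
m(Q, n) = -n/4 (m(Q, n) = n/(2 - 1*6) = n/(2 - 6) = n/(-4) = n*(-¼) = -n/4)
m(r(6, -4), 41)*(-8) = -¼*41*(-8) = -41/4*(-8) = 82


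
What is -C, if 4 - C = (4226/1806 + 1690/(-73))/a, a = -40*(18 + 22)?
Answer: -420509779/105470400 ≈ -3.9870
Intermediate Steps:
a = -1600 (a = -40*40 = -1600)
C = 420509779/105470400 (C = 4 - (4226/1806 + 1690/(-73))/(-1600) = 4 - (4226*(1/1806) + 1690*(-1/73))*(-1)/1600 = 4 - (2113/903 - 1690/73)*(-1)/1600 = 4 - (-1371821)*(-1)/(65919*1600) = 4 - 1*1371821/105470400 = 4 - 1371821/105470400 = 420509779/105470400 ≈ 3.9870)
-C = -1*420509779/105470400 = -420509779/105470400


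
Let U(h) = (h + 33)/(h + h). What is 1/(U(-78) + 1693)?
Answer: 52/88051 ≈ 0.00059057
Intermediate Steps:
U(h) = (33 + h)/(2*h) (U(h) = (33 + h)/((2*h)) = (33 + h)*(1/(2*h)) = (33 + h)/(2*h))
1/(U(-78) + 1693) = 1/((½)*(33 - 78)/(-78) + 1693) = 1/((½)*(-1/78)*(-45) + 1693) = 1/(15/52 + 1693) = 1/(88051/52) = 52/88051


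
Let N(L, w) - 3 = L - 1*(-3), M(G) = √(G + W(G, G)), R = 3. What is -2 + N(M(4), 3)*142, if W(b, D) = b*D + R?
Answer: 850 + 142*√23 ≈ 1531.0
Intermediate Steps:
W(b, D) = 3 + D*b (W(b, D) = b*D + 3 = D*b + 3 = 3 + D*b)
M(G) = √(3 + G + G²) (M(G) = √(G + (3 + G*G)) = √(G + (3 + G²)) = √(3 + G + G²))
N(L, w) = 6 + L (N(L, w) = 3 + (L - 1*(-3)) = 3 + (L + 3) = 3 + (3 + L) = 6 + L)
-2 + N(M(4), 3)*142 = -2 + (6 + √(3 + 4 + 4²))*142 = -2 + (6 + √(3 + 4 + 16))*142 = -2 + (6 + √23)*142 = -2 + (852 + 142*√23) = 850 + 142*√23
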